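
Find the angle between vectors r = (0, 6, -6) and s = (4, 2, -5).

r·s = 0·4 + 6·2 + (-6)·(-5) = 0 + 12 + 30 = 42
|r| = √(0² + 6² + (-6)²) = √72 ≈ 8.485
|s| = √(4² + 2² + (-5)²) = √45 ≈ 6.708
cos θ = (r·s)/(|r||s|) = 42/(8.485·6.708) ≈ 0.7379
θ = arccos(0.7379) ≈ 42.45°

42.45°


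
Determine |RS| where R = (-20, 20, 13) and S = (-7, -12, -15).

d = √[(x₂-x₁)² + (y₂-y₁)² + (z₂-z₁)²]
  = √[13² + (-32)² + (-28)²]
  = √[169 + 1024 + 784]
  = √1977
  ≈ 44.46

44.46


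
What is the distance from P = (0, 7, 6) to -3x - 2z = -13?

distance = |a·x₀ + b·y₀ + c·z₀ - d| / √(a² + b² + c²)
  = |(-3)·0 + 0·7 + (-2)·6 - (-13)| / √((-3)² + 0² + (-2)²)
  = |0 + 0 - 12 + 13| / √(9 + 0 + 4)
  = |1| / √13
  = 1 / 3.606
  ≈ 0.2774

0.2774


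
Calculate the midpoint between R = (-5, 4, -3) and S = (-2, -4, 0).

M = ((x₁+x₂)/2, (y₁+y₂)/2, (z₁+z₂)/2)
  = ((-5 - 2)/2, (4 - 4)/2, (-3 + 0)/2)
  = (-7/2, 0/2, -3/2)
  = (-3.5, 0, -1.5)

(-3.5, 0, -1.5)


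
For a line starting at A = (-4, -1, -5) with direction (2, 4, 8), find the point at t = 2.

P(t) = A + t·d
  = (-4 + 2·2, -1 + 4·2, -5 + 8·2)
  = (-4 + 4, -1 + 8, -5 + 16)
  = (0, 7, 11)

(0, 7, 11)


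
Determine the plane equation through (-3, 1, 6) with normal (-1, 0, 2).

The plane through P with normal n = (a, b, c) satisfies n·(r - P) = 0,
i.e. ax + by + cz = a·x₀ + b·y₀ + c·z₀.
d = (-1)·(-3) + 0·1 + 2·6
  = 3 + 0 + 12
  = 15
Equation: -x + 2z = 15

-x + 2z = 15


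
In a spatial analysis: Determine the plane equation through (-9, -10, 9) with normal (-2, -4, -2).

The plane through P with normal n = (a, b, c) satisfies n·(r - P) = 0,
i.e. ax + by + cz = a·x₀ + b·y₀ + c·z₀.
d = (-2)·(-9) + (-4)·(-10) + (-2)·9
  = 18 + 40 - 18
  = 40
Equation: -2x - 4y - 2z = 40

-2x - 4y - 2z = 40


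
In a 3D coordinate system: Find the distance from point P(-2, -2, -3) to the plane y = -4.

distance = |a·x₀ + b·y₀ + c·z₀ - d| / √(a² + b² + c²)
  = |0·(-2) + 1·(-2) + 0·(-3) - (-4)| / √(0² + 1² + 0²)
  = |0 - 2 + 0 + 4| / √(0 + 1 + 0)
  = |2| / √1
  = 2 / 1
  ≈ 2

2


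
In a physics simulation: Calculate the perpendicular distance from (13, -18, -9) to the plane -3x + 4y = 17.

distance = |a·x₀ + b·y₀ + c·z₀ - d| / √(a² + b² + c²)
  = |(-3)·13 + 4·(-18) + 0·(-9) - 17| / √((-3)² + 4² + 0²)
  = |-39 - 72 + 0 - 17| / √(9 + 16 + 0)
  = |-128| / √25
  = 128 / 5
  ≈ 25.6

25.6


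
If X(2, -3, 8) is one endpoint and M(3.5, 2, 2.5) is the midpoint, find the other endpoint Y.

Y = 2M - X
  = (2·3.5 - 2, 2·2 - (-3), 2·2.5 - 8)
  = (7 - 2, 4 + 3, 5 - 8)
  = (5, 7, -3)

(5, 7, -3)


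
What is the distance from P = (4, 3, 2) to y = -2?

distance = |a·x₀ + b·y₀ + c·z₀ - d| / √(a² + b² + c²)
  = |0·4 + 1·3 + 0·2 - (-2)| / √(0² + 1² + 0²)
  = |0 + 3 + 0 + 2| / √(0 + 1 + 0)
  = |5| / √1
  = 5 / 1
  ≈ 5

5


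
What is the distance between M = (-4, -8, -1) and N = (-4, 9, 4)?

d = √[(x₂-x₁)² + (y₂-y₁)² + (z₂-z₁)²]
  = √[0² + 17² + 5²]
  = √[0 + 289 + 25]
  = √314
  ≈ 17.72

17.72


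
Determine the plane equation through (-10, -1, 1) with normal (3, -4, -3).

The plane through P with normal n = (a, b, c) satisfies n·(r - P) = 0,
i.e. ax + by + cz = a·x₀ + b·y₀ + c·z₀.
d = 3·(-10) + (-4)·(-1) + (-3)·1
  = -30 + 4 - 3
  = -29
Equation: 3x - 4y - 3z = -29

3x - 4y - 3z = -29


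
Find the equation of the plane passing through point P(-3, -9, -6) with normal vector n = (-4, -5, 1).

The plane through P with normal n = (a, b, c) satisfies n·(r - P) = 0,
i.e. ax + by + cz = a·x₀ + b·y₀ + c·z₀.
d = (-4)·(-3) + (-5)·(-9) + 1·(-6)
  = 12 + 45 - 6
  = 51
Equation: -4x - 5y + z = 51

-4x - 5y + z = 51


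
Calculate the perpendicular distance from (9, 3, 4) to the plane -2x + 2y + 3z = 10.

distance = |a·x₀ + b·y₀ + c·z₀ - d| / √(a² + b² + c²)
  = |(-2)·9 + 2·3 + 3·4 - 10| / √((-2)² + 2² + 3²)
  = |-18 + 6 + 12 - 10| / √(4 + 4 + 9)
  = |-10| / √17
  = 10 / 4.123
  ≈ 2.425

2.425


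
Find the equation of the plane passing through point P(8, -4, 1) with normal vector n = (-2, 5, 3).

The plane through P with normal n = (a, b, c) satisfies n·(r - P) = 0,
i.e. ax + by + cz = a·x₀ + b·y₀ + c·z₀.
d = (-2)·8 + 5·(-4) + 3·1
  = -16 - 20 + 3
  = -33
Equation: -2x + 5y + 3z = -33

-2x + 5y + 3z = -33


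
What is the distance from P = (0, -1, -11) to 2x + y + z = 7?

distance = |a·x₀ + b·y₀ + c·z₀ - d| / √(a² + b² + c²)
  = |2·0 + 1·(-1) + 1·(-11) - 7| / √(2² + 1² + 1²)
  = |0 - 1 - 11 - 7| / √(4 + 1 + 1)
  = |-19| / √6
  = 19 / 2.449
  ≈ 7.757

7.757


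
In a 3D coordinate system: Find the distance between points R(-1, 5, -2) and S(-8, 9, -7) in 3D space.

d = √[(x₂-x₁)² + (y₂-y₁)² + (z₂-z₁)²]
  = √[(-7)² + 4² + (-5)²]
  = √[49 + 16 + 25]
  = √90
  ≈ 9.487

9.487


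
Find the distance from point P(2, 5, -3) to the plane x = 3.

distance = |a·x₀ + b·y₀ + c·z₀ - d| / √(a² + b² + c²)
  = |1·2 + 0·5 + 0·(-3) - 3| / √(1² + 0² + 0²)
  = |2 + 0 + 0 - 3| / √(1 + 0 + 0)
  = |-1| / √1
  = 1 / 1
  ≈ 1

1


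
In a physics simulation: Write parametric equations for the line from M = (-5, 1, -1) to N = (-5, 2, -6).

Direction vector d = N - M = (-5 + 5, 2 - 1, -6 + 1) = (0, 1, -5)
Parametric form r = M + t·d:
x = -5, y = 1 + t, z = -1 - 5t

x = -5, y = 1 + t, z = -1 - 5t


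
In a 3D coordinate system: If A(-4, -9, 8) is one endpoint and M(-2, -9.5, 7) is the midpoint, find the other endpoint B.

B = 2M - A
  = (2·(-2) - (-4), 2·(-9.5) - (-9), 2·7 - 8)
  = (-4 + 4, -19 + 9, 14 - 8)
  = (0, -10, 6)

(0, -10, 6)


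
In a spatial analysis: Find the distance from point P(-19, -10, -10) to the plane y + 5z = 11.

distance = |a·x₀ + b·y₀ + c·z₀ - d| / √(a² + b² + c²)
  = |0·(-19) + 1·(-10) + 5·(-10) - 11| / √(0² + 1² + 5²)
  = |0 - 10 - 50 - 11| / √(0 + 1 + 25)
  = |-71| / √26
  = 71 / 5.099
  ≈ 13.92

13.92


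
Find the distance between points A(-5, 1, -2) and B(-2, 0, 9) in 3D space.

d = √[(x₂-x₁)² + (y₂-y₁)² + (z₂-z₁)²]
  = √[3² + (-1)² + 11²]
  = √[9 + 1 + 121]
  = √131
  ≈ 11.45

11.45


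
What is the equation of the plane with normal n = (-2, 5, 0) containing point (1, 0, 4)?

The plane through P with normal n = (a, b, c) satisfies n·(r - P) = 0,
i.e. ax + by + cz = a·x₀ + b·y₀ + c·z₀.
d = (-2)·1 + 5·0 + 0·4
  = -2 + 0 + 0
  = -2
Equation: -2x + 5y = -2

-2x + 5y = -2


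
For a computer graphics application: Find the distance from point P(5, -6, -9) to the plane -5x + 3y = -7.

distance = |a·x₀ + b·y₀ + c·z₀ - d| / √(a² + b² + c²)
  = |(-5)·5 + 3·(-6) + 0·(-9) - (-7)| / √((-5)² + 3² + 0²)
  = |-25 - 18 + 0 + 7| / √(25 + 9 + 0)
  = |-36| / √34
  = 36 / 5.831
  ≈ 6.174

6.174


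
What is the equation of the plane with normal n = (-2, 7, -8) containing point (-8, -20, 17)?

The plane through P with normal n = (a, b, c) satisfies n·(r - P) = 0,
i.e. ax + by + cz = a·x₀ + b·y₀ + c·z₀.
d = (-2)·(-8) + 7·(-20) + (-8)·17
  = 16 - 140 - 136
  = -260
Equation: -2x + 7y - 8z = -260

-2x + 7y - 8z = -260


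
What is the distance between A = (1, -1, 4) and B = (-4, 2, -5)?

d = √[(x₂-x₁)² + (y₂-y₁)² + (z₂-z₁)²]
  = √[(-5)² + 3² + (-9)²]
  = √[25 + 9 + 81]
  = √115
  ≈ 10.72

10.72


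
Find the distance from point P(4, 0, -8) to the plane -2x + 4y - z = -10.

distance = |a·x₀ + b·y₀ + c·z₀ - d| / √(a² + b² + c²)
  = |(-2)·4 + 4·0 + (-1)·(-8) - (-10)| / √((-2)² + 4² + (-1)²)
  = |-8 + 0 + 8 + 10| / √(4 + 16 + 1)
  = |10| / √21
  = 10 / 4.583
  ≈ 2.182

2.182


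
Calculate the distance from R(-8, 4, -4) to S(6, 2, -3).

d = √[(x₂-x₁)² + (y₂-y₁)² + (z₂-z₁)²]
  = √[14² + (-2)² + 1²]
  = √[196 + 4 + 1]
  = √201
  ≈ 14.18

14.18


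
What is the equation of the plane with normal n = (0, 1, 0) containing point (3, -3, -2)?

The plane through P with normal n = (a, b, c) satisfies n·(r - P) = 0,
i.e. ax + by + cz = a·x₀ + b·y₀ + c·z₀.
d = 0·3 + 1·(-3) + 0·(-2)
  = 0 - 3 + 0
  = -3
Equation: y = -3

y = -3


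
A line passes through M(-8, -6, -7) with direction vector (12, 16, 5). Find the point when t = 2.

P(t) = M + t·d
  = (-8 + 12·2, -6 + 16·2, -7 + 5·2)
  = (-8 + 24, -6 + 32, -7 + 10)
  = (16, 26, 3)

(16, 26, 3)


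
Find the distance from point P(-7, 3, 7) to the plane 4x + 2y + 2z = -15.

distance = |a·x₀ + b·y₀ + c·z₀ - d| / √(a² + b² + c²)
  = |4·(-7) + 2·3 + 2·7 - (-15)| / √(4² + 2² + 2²)
  = |-28 + 6 + 14 + 15| / √(16 + 4 + 4)
  = |7| / √24
  = 7 / 4.899
  ≈ 1.429

1.429


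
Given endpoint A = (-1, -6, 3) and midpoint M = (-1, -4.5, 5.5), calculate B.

B = 2M - A
  = (2·(-1) - (-1), 2·(-4.5) - (-6), 2·5.5 - 3)
  = (-2 + 1, -9 + 6, 11 - 3)
  = (-1, -3, 8)

(-1, -3, 8)


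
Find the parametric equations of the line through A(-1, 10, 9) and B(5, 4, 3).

Direction vector d = B - A = (5 + 1, 4 - 10, 3 - 9) = (6, -6, -6)
Parametric form r = A + t·d:
x = -1 + 6t, y = 10 - 6t, z = 9 - 6t

x = -1 + 6t, y = 10 - 6t, z = 9 - 6t


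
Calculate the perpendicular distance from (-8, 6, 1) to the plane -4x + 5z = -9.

distance = |a·x₀ + b·y₀ + c·z₀ - d| / √(a² + b² + c²)
  = |(-4)·(-8) + 0·6 + 5·1 - (-9)| / √((-4)² + 0² + 5²)
  = |32 + 0 + 5 + 9| / √(16 + 0 + 25)
  = |46| / √41
  = 46 / 6.403
  ≈ 7.184

7.184


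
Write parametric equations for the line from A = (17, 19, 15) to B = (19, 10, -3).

Direction vector d = B - A = (19 - 17, 10 - 19, -3 - 15) = (2, -9, -18)
Parametric form r = A + t·d:
x = 17 + 2t, y = 19 - 9t, z = 15 - 18t

x = 17 + 2t, y = 19 - 9t, z = 15 - 18t


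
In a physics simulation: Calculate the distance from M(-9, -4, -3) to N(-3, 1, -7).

d = √[(x₂-x₁)² + (y₂-y₁)² + (z₂-z₁)²]
  = √[6² + 5² + (-4)²]
  = √[36 + 25 + 16]
  = √77
  ≈ 8.775

8.775


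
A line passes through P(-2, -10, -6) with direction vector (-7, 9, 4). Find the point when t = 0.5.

P(t) = P + t·d
  = (-2 + (-7)·0.5, -10 + 9·0.5, -6 + 4·0.5)
  = (-2 - 3.5, -10 + 4.5, -6 + 2)
  = (-5.5, -5.5, -4)

(-5.5, -5.5, -4)


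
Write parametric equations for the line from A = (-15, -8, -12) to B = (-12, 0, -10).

Direction vector d = B - A = (-12 + 15, 0 + 8, -10 + 12) = (3, 8, 2)
Parametric form r = A + t·d:
x = -15 + 3t, y = -8 + 8t, z = -12 + 2t

x = -15 + 3t, y = -8 + 8t, z = -12 + 2t


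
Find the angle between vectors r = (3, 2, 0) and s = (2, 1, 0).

r·s = 3·2 + 2·1 + 0·0 = 6 + 2 + 0 = 8
|r| = √(3² + 2² + 0²) = √13 ≈ 3.606
|s| = √(2² + 1² + 0²) = √5 ≈ 2.236
cos θ = (r·s)/(|r||s|) = 8/(3.606·2.236) ≈ 0.9923
θ = arccos(0.9923) ≈ 7.125°

7.125°


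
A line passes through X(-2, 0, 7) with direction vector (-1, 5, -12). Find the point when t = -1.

P(t) = X + t·d
  = (-2 + (-1)·(-1), 0 + 5·(-1), 7 + (-12)·(-1))
  = (-2 + 1, 0 - 5, 7 + 12)
  = (-1, -5, 19)

(-1, -5, 19)


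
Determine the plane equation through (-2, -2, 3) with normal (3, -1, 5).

The plane through P with normal n = (a, b, c) satisfies n·(r - P) = 0,
i.e. ax + by + cz = a·x₀ + b·y₀ + c·z₀.
d = 3·(-2) + (-1)·(-2) + 5·3
  = -6 + 2 + 15
  = 11
Equation: 3x - y + 5z = 11

3x - y + 5z = 11


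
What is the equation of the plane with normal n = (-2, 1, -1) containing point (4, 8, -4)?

The plane through P with normal n = (a, b, c) satisfies n·(r - P) = 0,
i.e. ax + by + cz = a·x₀ + b·y₀ + c·z₀.
d = (-2)·4 + 1·8 + (-1)·(-4)
  = -8 + 8 + 4
  = 4
Equation: -2x + y - z = 4

-2x + y - z = 4


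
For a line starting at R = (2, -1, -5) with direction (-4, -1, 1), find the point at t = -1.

P(t) = R + t·d
  = (2 + (-4)·(-1), -1 + (-1)·(-1), -5 + 1·(-1))
  = (2 + 4, -1 + 1, -5 - 1)
  = (6, 0, -6)

(6, 0, -6)


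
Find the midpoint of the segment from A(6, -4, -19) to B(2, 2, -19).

M = ((x₁+x₂)/2, (y₁+y₂)/2, (z₁+z₂)/2)
  = ((6 + 2)/2, (-4 + 2)/2, (-19 - 19)/2)
  = (8/2, -2/2, -38/2)
  = (4, -1, -19)

(4, -1, -19)


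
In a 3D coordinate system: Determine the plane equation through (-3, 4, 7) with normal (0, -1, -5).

The plane through P with normal n = (a, b, c) satisfies n·(r - P) = 0,
i.e. ax + by + cz = a·x₀ + b·y₀ + c·z₀.
d = 0·(-3) + (-1)·4 + (-5)·7
  = 0 - 4 - 35
  = -39
Equation: -y - 5z = -39

-y - 5z = -39


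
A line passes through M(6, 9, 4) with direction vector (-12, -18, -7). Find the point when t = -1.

P(t) = M + t·d
  = (6 + (-12)·(-1), 9 + (-18)·(-1), 4 + (-7)·(-1))
  = (6 + 12, 9 + 18, 4 + 7)
  = (18, 27, 11)

(18, 27, 11)


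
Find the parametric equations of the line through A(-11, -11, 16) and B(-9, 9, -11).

Direction vector d = B - A = (-9 + 11, 9 + 11, -11 - 16) = (2, 20, -27)
Parametric form r = A + t·d:
x = -11 + 2t, y = -11 + 20t, z = 16 - 27t

x = -11 + 2t, y = -11 + 20t, z = 16 - 27t


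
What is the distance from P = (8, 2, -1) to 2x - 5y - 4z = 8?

distance = |a·x₀ + b·y₀ + c·z₀ - d| / √(a² + b² + c²)
  = |2·8 + (-5)·2 + (-4)·(-1) - 8| / √(2² + (-5)² + (-4)²)
  = |16 - 10 + 4 - 8| / √(4 + 25 + 16)
  = |2| / √45
  = 2 / 6.708
  ≈ 0.2981

0.2981


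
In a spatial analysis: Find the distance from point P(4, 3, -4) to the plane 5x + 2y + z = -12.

distance = |a·x₀ + b·y₀ + c·z₀ - d| / √(a² + b² + c²)
  = |5·4 + 2·3 + 1·(-4) - (-12)| / √(5² + 2² + 1²)
  = |20 + 6 - 4 + 12| / √(25 + 4 + 1)
  = |34| / √30
  = 34 / 5.477
  ≈ 6.208

6.208


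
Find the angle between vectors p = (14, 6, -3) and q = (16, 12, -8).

p·q = 14·16 + 6·12 + (-3)·(-8) = 224 + 72 + 24 = 320
|p| = √(14² + 6² + (-3)²) = √241 ≈ 15.52
|q| = √(16² + 12² + (-8)²) = √464 ≈ 21.54
cos θ = (p·q)/(|p||q|) = 320/(15.52·21.54) ≈ 0.9569
θ = arccos(0.9569) ≈ 16.88°

16.88°


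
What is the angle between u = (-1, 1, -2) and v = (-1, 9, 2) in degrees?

u·v = (-1)·(-1) + 1·9 + (-2)·2 = 1 + 9 - 4 = 6
|u| = √((-1)² + 1² + (-2)²) = √6 ≈ 2.449
|v| = √((-1)² + 9² + 2²) = √86 ≈ 9.274
cos θ = (u·v)/(|u||v|) = 6/(2.449·9.274) ≈ 0.2641
θ = arccos(0.2641) ≈ 74.68°

74.68°


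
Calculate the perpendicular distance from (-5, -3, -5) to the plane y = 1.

distance = |a·x₀ + b·y₀ + c·z₀ - d| / √(a² + b² + c²)
  = |0·(-5) + 1·(-3) + 0·(-5) - 1| / √(0² + 1² + 0²)
  = |0 - 3 + 0 - 1| / √(0 + 1 + 0)
  = |-4| / √1
  = 4 / 1
  ≈ 4

4


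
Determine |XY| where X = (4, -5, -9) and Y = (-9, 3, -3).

d = √[(x₂-x₁)² + (y₂-y₁)² + (z₂-z₁)²]
  = √[(-13)² + 8² + 6²]
  = √[169 + 64 + 36]
  = √269
  ≈ 16.4

16.4


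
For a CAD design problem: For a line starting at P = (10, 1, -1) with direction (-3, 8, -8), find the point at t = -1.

P(t) = P + t·d
  = (10 + (-3)·(-1), 1 + 8·(-1), -1 + (-8)·(-1))
  = (10 + 3, 1 - 8, -1 + 8)
  = (13, -7, 7)

(13, -7, 7)


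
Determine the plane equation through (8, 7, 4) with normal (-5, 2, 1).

The plane through P with normal n = (a, b, c) satisfies n·(r - P) = 0,
i.e. ax + by + cz = a·x₀ + b·y₀ + c·z₀.
d = (-5)·8 + 2·7 + 1·4
  = -40 + 14 + 4
  = -22
Equation: -5x + 2y + z = -22

-5x + 2y + z = -22


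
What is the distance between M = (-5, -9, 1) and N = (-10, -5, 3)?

d = √[(x₂-x₁)² + (y₂-y₁)² + (z₂-z₁)²]
  = √[(-5)² + 4² + 2²]
  = √[25 + 16 + 4]
  = √45
  ≈ 6.708

6.708


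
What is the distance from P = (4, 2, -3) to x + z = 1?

distance = |a·x₀ + b·y₀ + c·z₀ - d| / √(a² + b² + c²)
  = |1·4 + 0·2 + 1·(-3) - 1| / √(1² + 0² + 1²)
  = |4 + 0 - 3 - 1| / √(1 + 0 + 1)
  = |0| / √2
  = 0 / 1.414
  ≈ 0

0


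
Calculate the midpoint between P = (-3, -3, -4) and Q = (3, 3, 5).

M = ((x₁+x₂)/2, (y₁+y₂)/2, (z₁+z₂)/2)
  = ((-3 + 3)/2, (-3 + 3)/2, (-4 + 5)/2)
  = (0/2, 0/2, 1/2)
  = (0, 0, 0.5)

(0, 0, 0.5)


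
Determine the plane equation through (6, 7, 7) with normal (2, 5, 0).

The plane through P with normal n = (a, b, c) satisfies n·(r - P) = 0,
i.e. ax + by + cz = a·x₀ + b·y₀ + c·z₀.
d = 2·6 + 5·7 + 0·7
  = 12 + 35 + 0
  = 47
Equation: 2x + 5y = 47

2x + 5y = 47


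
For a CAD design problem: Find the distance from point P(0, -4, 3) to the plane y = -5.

distance = |a·x₀ + b·y₀ + c·z₀ - d| / √(a² + b² + c²)
  = |0·0 + 1·(-4) + 0·3 - (-5)| / √(0² + 1² + 0²)
  = |0 - 4 + 0 + 5| / √(0 + 1 + 0)
  = |1| / √1
  = 1 / 1
  ≈ 1

1


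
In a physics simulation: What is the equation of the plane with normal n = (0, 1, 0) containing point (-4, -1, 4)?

The plane through P with normal n = (a, b, c) satisfies n·(r - P) = 0,
i.e. ax + by + cz = a·x₀ + b·y₀ + c·z₀.
d = 0·(-4) + 1·(-1) + 0·4
  = 0 - 1 + 0
  = -1
Equation: y = -1

y = -1


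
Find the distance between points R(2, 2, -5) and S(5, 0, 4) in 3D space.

d = √[(x₂-x₁)² + (y₂-y₁)² + (z₂-z₁)²]
  = √[3² + (-2)² + 9²]
  = √[9 + 4 + 81]
  = √94
  ≈ 9.695

9.695


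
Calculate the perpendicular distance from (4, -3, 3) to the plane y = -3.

distance = |a·x₀ + b·y₀ + c·z₀ - d| / √(a² + b² + c²)
  = |0·4 + 1·(-3) + 0·3 - (-3)| / √(0² + 1² + 0²)
  = |0 - 3 + 0 + 3| / √(0 + 1 + 0)
  = |0| / √1
  = 0 / 1
  ≈ 0

0


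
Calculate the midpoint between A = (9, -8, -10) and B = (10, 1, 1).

M = ((x₁+x₂)/2, (y₁+y₂)/2, (z₁+z₂)/2)
  = ((9 + 10)/2, (-8 + 1)/2, (-10 + 1)/2)
  = (19/2, -7/2, -9/2)
  = (9.5, -3.5, -4.5)

(9.5, -3.5, -4.5)


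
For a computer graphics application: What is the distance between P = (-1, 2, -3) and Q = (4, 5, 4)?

d = √[(x₂-x₁)² + (y₂-y₁)² + (z₂-z₁)²]
  = √[5² + 3² + 7²]
  = √[25 + 9 + 49]
  = √83
  ≈ 9.11

9.11


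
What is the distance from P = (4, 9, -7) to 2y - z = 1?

distance = |a·x₀ + b·y₀ + c·z₀ - d| / √(a² + b² + c²)
  = |0·4 + 2·9 + (-1)·(-7) - 1| / √(0² + 2² + (-1)²)
  = |0 + 18 + 7 - 1| / √(0 + 4 + 1)
  = |24| / √5
  = 24 / 2.236
  ≈ 10.73

10.73


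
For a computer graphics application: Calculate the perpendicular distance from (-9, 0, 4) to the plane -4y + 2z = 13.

distance = |a·x₀ + b·y₀ + c·z₀ - d| / √(a² + b² + c²)
  = |0·(-9) + (-4)·0 + 2·4 - 13| / √(0² + (-4)² + 2²)
  = |0 + 0 + 8 - 13| / √(0 + 16 + 4)
  = |-5| / √20
  = 5 / 4.472
  ≈ 1.118

1.118


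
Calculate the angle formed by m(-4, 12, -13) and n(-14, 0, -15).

m·n = (-4)·(-14) + 12·0 + (-13)·(-15) = 56 + 0 + 195 = 251
|m| = √((-4)² + 12² + (-13)²) = √329 ≈ 18.14
|n| = √((-14)² + 0² + (-15)²) = √421 ≈ 20.52
cos θ = (m·n)/(|m||n|) = 251/(18.14·20.52) ≈ 0.6744
θ = arccos(0.6744) ≈ 47.59°

47.59°


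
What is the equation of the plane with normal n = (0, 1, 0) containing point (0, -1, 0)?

The plane through P with normal n = (a, b, c) satisfies n·(r - P) = 0,
i.e. ax + by + cz = a·x₀ + b·y₀ + c·z₀.
d = 0·0 + 1·(-1) + 0·0
  = 0 - 1 + 0
  = -1
Equation: y = -1

y = -1


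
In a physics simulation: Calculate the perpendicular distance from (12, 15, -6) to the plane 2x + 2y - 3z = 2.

distance = |a·x₀ + b·y₀ + c·z₀ - d| / √(a² + b² + c²)
  = |2·12 + 2·15 + (-3)·(-6) - 2| / √(2² + 2² + (-3)²)
  = |24 + 30 + 18 - 2| / √(4 + 4 + 9)
  = |70| / √17
  = 70 / 4.123
  ≈ 16.98

16.98


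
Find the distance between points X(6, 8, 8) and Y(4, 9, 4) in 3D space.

d = √[(x₂-x₁)² + (y₂-y₁)² + (z₂-z₁)²]
  = √[(-2)² + 1² + (-4)²]
  = √[4 + 1 + 16]
  = √21
  ≈ 4.583

4.583


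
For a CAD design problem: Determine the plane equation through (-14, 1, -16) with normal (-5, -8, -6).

The plane through P with normal n = (a, b, c) satisfies n·(r - P) = 0,
i.e. ax + by + cz = a·x₀ + b·y₀ + c·z₀.
d = (-5)·(-14) + (-8)·1 + (-6)·(-16)
  = 70 - 8 + 96
  = 158
Equation: -5x - 8y - 6z = 158

-5x - 8y - 6z = 158


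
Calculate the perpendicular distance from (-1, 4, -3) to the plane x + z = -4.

distance = |a·x₀ + b·y₀ + c·z₀ - d| / √(a² + b² + c²)
  = |1·(-1) + 0·4 + 1·(-3) - (-4)| / √(1² + 0² + 1²)
  = |-1 + 0 - 3 + 4| / √(1 + 0 + 1)
  = |0| / √2
  = 0 / 1.414
  ≈ 0

0


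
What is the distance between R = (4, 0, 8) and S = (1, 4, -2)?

d = √[(x₂-x₁)² + (y₂-y₁)² + (z₂-z₁)²]
  = √[(-3)² + 4² + (-10)²]
  = √[9 + 16 + 100]
  = √125
  ≈ 11.18

11.18


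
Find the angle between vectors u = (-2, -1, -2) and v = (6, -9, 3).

u·v = (-2)·6 + (-1)·(-9) + (-2)·3 = -12 + 9 - 6 = -9
|u| = √((-2)² + (-1)² + (-2)²) = √9 ≈ 3
|v| = √(6² + (-9)² + 3²) = √126 ≈ 11.22
cos θ = (u·v)/(|u||v|) = -9/(3·11.22) ≈ -0.2673
θ = arccos(-0.2673) ≈ 105.5°

105.5°


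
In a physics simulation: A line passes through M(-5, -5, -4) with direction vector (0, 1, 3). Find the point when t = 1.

P(t) = M + t·d
  = (-5 + 0·1, -5 + 1·1, -4 + 3·1)
  = (-5 + 0, -5 + 1, -4 + 3)
  = (-5, -4, -1)

(-5, -4, -1)


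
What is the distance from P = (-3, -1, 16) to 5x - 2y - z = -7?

distance = |a·x₀ + b·y₀ + c·z₀ - d| / √(a² + b² + c²)
  = |5·(-3) + (-2)·(-1) + (-1)·16 - (-7)| / √(5² + (-2)² + (-1)²)
  = |-15 + 2 - 16 + 7| / √(25 + 4 + 1)
  = |-22| / √30
  = 22 / 5.477
  ≈ 4.017

4.017


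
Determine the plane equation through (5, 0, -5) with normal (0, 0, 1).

The plane through P with normal n = (a, b, c) satisfies n·(r - P) = 0,
i.e. ax + by + cz = a·x₀ + b·y₀ + c·z₀.
d = 0·5 + 0·0 + 1·(-5)
  = 0 + 0 - 5
  = -5
Equation: z = -5

z = -5


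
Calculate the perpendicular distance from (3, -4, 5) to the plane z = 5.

distance = |a·x₀ + b·y₀ + c·z₀ - d| / √(a² + b² + c²)
  = |0·3 + 0·(-4) + 1·5 - 5| / √(0² + 0² + 1²)
  = |0 + 0 + 5 - 5| / √(0 + 0 + 1)
  = |0| / √1
  = 0 / 1
  ≈ 0

0


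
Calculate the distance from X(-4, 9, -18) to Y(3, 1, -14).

d = √[(x₂-x₁)² + (y₂-y₁)² + (z₂-z₁)²]
  = √[7² + (-8)² + 4²]
  = √[49 + 64 + 16]
  = √129
  ≈ 11.36

11.36


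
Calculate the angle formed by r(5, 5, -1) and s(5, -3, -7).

r·s = 5·5 + 5·(-3) + (-1)·(-7) = 25 - 15 + 7 = 17
|r| = √(5² + 5² + (-1)²) = √51 ≈ 7.141
|s| = √(5² + (-3)² + (-7)²) = √83 ≈ 9.11
cos θ = (r·s)/(|r||s|) = 17/(7.141·9.11) ≈ 0.2613
θ = arccos(0.2613) ≈ 74.85°

74.85°


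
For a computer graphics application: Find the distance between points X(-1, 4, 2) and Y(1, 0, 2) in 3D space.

d = √[(x₂-x₁)² + (y₂-y₁)² + (z₂-z₁)²]
  = √[2² + (-4)² + 0²]
  = √[4 + 16 + 0]
  = √20
  ≈ 4.472

4.472


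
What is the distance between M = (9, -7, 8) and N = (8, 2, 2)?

d = √[(x₂-x₁)² + (y₂-y₁)² + (z₂-z₁)²]
  = √[(-1)² + 9² + (-6)²]
  = √[1 + 81 + 36]
  = √118
  ≈ 10.86

10.86


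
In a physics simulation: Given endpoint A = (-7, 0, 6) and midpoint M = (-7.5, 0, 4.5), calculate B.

B = 2M - A
  = (2·(-7.5) - (-7), 2·0 - 0, 2·4.5 - 6)
  = (-15 + 7, 0 + 0, 9 - 6)
  = (-8, 0, 3)

(-8, 0, 3)


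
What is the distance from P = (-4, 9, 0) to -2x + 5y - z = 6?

distance = |a·x₀ + b·y₀ + c·z₀ - d| / √(a² + b² + c²)
  = |(-2)·(-4) + 5·9 + (-1)·0 - 6| / √((-2)² + 5² + (-1)²)
  = |8 + 45 + 0 - 6| / √(4 + 25 + 1)
  = |47| / √30
  = 47 / 5.477
  ≈ 8.581

8.581


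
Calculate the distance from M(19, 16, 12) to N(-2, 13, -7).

d = √[(x₂-x₁)² + (y₂-y₁)² + (z₂-z₁)²]
  = √[(-21)² + (-3)² + (-19)²]
  = √[441 + 9 + 361]
  = √811
  ≈ 28.48

28.48


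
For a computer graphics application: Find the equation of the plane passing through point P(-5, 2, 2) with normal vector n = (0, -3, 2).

The plane through P with normal n = (a, b, c) satisfies n·(r - P) = 0,
i.e. ax + by + cz = a·x₀ + b·y₀ + c·z₀.
d = 0·(-5) + (-3)·2 + 2·2
  = 0 - 6 + 4
  = -2
Equation: -3y + 2z = -2

-3y + 2z = -2


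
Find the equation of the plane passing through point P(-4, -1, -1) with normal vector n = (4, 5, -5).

The plane through P with normal n = (a, b, c) satisfies n·(r - P) = 0,
i.e. ax + by + cz = a·x₀ + b·y₀ + c·z₀.
d = 4·(-4) + 5·(-1) + (-5)·(-1)
  = -16 - 5 + 5
  = -16
Equation: 4x + 5y - 5z = -16

4x + 5y - 5z = -16


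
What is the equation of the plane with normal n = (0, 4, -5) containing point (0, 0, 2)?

The plane through P with normal n = (a, b, c) satisfies n·(r - P) = 0,
i.e. ax + by + cz = a·x₀ + b·y₀ + c·z₀.
d = 0·0 + 4·0 + (-5)·2
  = 0 + 0 - 10
  = -10
Equation: 4y - 5z = -10

4y - 5z = -10


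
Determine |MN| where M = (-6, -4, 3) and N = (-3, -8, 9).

d = √[(x₂-x₁)² + (y₂-y₁)² + (z₂-z₁)²]
  = √[3² + (-4)² + 6²]
  = √[9 + 16 + 36]
  = √61
  ≈ 7.81

7.81


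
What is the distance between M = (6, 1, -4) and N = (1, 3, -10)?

d = √[(x₂-x₁)² + (y₂-y₁)² + (z₂-z₁)²]
  = √[(-5)² + 2² + (-6)²]
  = √[25 + 4 + 36]
  = √65
  ≈ 8.062

8.062


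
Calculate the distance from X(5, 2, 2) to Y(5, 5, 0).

d = √[(x₂-x₁)² + (y₂-y₁)² + (z₂-z₁)²]
  = √[0² + 3² + (-2)²]
  = √[0 + 9 + 4]
  = √13
  ≈ 3.606

3.606


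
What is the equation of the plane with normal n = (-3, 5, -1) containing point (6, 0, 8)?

The plane through P with normal n = (a, b, c) satisfies n·(r - P) = 0,
i.e. ax + by + cz = a·x₀ + b·y₀ + c·z₀.
d = (-3)·6 + 5·0 + (-1)·8
  = -18 + 0 - 8
  = -26
Equation: -3x + 5y - z = -26

-3x + 5y - z = -26


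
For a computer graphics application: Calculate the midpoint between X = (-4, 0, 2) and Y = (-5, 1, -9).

M = ((x₁+x₂)/2, (y₁+y₂)/2, (z₁+z₂)/2)
  = ((-4 - 5)/2, (0 + 1)/2, (2 - 9)/2)
  = (-9/2, 1/2, -7/2)
  = (-4.5, 0.5, -3.5)

(-4.5, 0.5, -3.5)


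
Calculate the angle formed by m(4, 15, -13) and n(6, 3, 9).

m·n = 4·6 + 15·3 + (-13)·9 = 24 + 45 - 117 = -48
|m| = √(4² + 15² + (-13)²) = √410 ≈ 20.25
|n| = √(6² + 3² + 9²) = √126 ≈ 11.22
cos θ = (m·n)/(|m||n|) = -48/(20.25·11.22) ≈ -0.2112
θ = arccos(-0.2112) ≈ 102.2°

102.2°


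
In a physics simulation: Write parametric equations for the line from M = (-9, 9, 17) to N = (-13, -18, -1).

Direction vector d = N - M = (-13 + 9, -18 - 9, -1 - 17) = (-4, -27, -18)
Parametric form r = M + t·d:
x = -9 - 4t, y = 9 - 27t, z = 17 - 18t

x = -9 - 4t, y = 9 - 27t, z = 17 - 18t


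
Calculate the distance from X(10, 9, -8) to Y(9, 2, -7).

d = √[(x₂-x₁)² + (y₂-y₁)² + (z₂-z₁)²]
  = √[(-1)² + (-7)² + 1²]
  = √[1 + 49 + 1]
  = √51
  ≈ 7.141

7.141


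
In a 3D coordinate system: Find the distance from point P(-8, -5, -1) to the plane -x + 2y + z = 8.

distance = |a·x₀ + b·y₀ + c·z₀ - d| / √(a² + b² + c²)
  = |(-1)·(-8) + 2·(-5) + 1·(-1) - 8| / √((-1)² + 2² + 1²)
  = |8 - 10 - 1 - 8| / √(1 + 4 + 1)
  = |-11| / √6
  = 11 / 2.449
  ≈ 4.491

4.491


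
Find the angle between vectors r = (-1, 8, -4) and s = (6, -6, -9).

r·s = (-1)·6 + 8·(-6) + (-4)·(-9) = -6 - 48 + 36 = -18
|r| = √((-1)² + 8² + (-4)²) = √81 ≈ 9
|s| = √(6² + (-6)² + (-9)²) = √153 ≈ 12.37
cos θ = (r·s)/(|r||s|) = -18/(9·12.37) ≈ -0.1617
θ = arccos(-0.1617) ≈ 99.31°

99.31°


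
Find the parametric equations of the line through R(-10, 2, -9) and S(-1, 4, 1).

Direction vector d = S - R = (-1 + 10, 4 - 2, 1 + 9) = (9, 2, 10)
Parametric form r = R + t·d:
x = -10 + 9t, y = 2 + 2t, z = -9 + 10t

x = -10 + 9t, y = 2 + 2t, z = -9 + 10t


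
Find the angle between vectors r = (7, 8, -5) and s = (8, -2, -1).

r·s = 7·8 + 8·(-2) + (-5)·(-1) = 56 - 16 + 5 = 45
|r| = √(7² + 8² + (-5)²) = √138 ≈ 11.75
|s| = √(8² + (-2)² + (-1)²) = √69 ≈ 8.307
cos θ = (r·s)/(|r||s|) = 45/(11.75·8.307) ≈ 0.4612
θ = arccos(0.4612) ≈ 62.54°

62.54°


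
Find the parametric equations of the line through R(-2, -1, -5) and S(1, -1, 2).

Direction vector d = S - R = (1 + 2, -1 + 1, 2 + 5) = (3, 0, 7)
Parametric form r = R + t·d:
x = -2 + 3t, y = -1, z = -5 + 7t

x = -2 + 3t, y = -1, z = -5 + 7t


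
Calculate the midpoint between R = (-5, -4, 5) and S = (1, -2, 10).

M = ((x₁+x₂)/2, (y₁+y₂)/2, (z₁+z₂)/2)
  = ((-5 + 1)/2, (-4 - 2)/2, (5 + 10)/2)
  = (-4/2, -6/2, 15/2)
  = (-2, -3, 7.5)

(-2, -3, 7.5)


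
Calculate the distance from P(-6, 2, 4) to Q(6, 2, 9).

d = √[(x₂-x₁)² + (y₂-y₁)² + (z₂-z₁)²]
  = √[12² + 0² + 5²]
  = √[144 + 0 + 25]
  = √169
  ≈ 13

13


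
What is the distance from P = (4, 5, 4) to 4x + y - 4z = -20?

distance = |a·x₀ + b·y₀ + c·z₀ - d| / √(a² + b² + c²)
  = |4·4 + 1·5 + (-4)·4 - (-20)| / √(4² + 1² + (-4)²)
  = |16 + 5 - 16 + 20| / √(16 + 1 + 16)
  = |25| / √33
  = 25 / 5.745
  ≈ 4.352

4.352


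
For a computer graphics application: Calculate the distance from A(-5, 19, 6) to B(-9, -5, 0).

d = √[(x₂-x₁)² + (y₂-y₁)² + (z₂-z₁)²]
  = √[(-4)² + (-24)² + (-6)²]
  = √[16 + 576 + 36]
  = √628
  ≈ 25.06

25.06


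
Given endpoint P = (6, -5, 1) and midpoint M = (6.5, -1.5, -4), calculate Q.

Q = 2M - P
  = (2·6.5 - 6, 2·(-1.5) - (-5), 2·(-4) - 1)
  = (13 - 6, -3 + 5, -8 - 1)
  = (7, 2, -9)

(7, 2, -9)


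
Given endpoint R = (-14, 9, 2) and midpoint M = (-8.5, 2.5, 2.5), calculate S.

S = 2M - R
  = (2·(-8.5) - (-14), 2·2.5 - 9, 2·2.5 - 2)
  = (-17 + 14, 5 - 9, 5 - 2)
  = (-3, -4, 3)

(-3, -4, 3)


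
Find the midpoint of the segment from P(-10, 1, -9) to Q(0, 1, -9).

M = ((x₁+x₂)/2, (y₁+y₂)/2, (z₁+z₂)/2)
  = ((-10 + 0)/2, (1 + 1)/2, (-9 - 9)/2)
  = (-10/2, 2/2, -18/2)
  = (-5, 1, -9)

(-5, 1, -9)


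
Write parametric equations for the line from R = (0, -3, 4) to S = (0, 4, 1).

Direction vector d = S - R = (0 + 0, 4 + 3, 1 - 4) = (0, 7, -3)
Parametric form r = R + t·d:
x = 0, y = -3 + 7t, z = 4 - 3t

x = 0, y = -3 + 7t, z = 4 - 3t


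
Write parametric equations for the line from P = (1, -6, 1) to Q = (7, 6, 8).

Direction vector d = Q - P = (7 - 1, 6 + 6, 8 - 1) = (6, 12, 7)
Parametric form r = P + t·d:
x = 1 + 6t, y = -6 + 12t, z = 1 + 7t

x = 1 + 6t, y = -6 + 12t, z = 1 + 7t


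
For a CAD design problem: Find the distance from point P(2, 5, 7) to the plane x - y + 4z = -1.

distance = |a·x₀ + b·y₀ + c·z₀ - d| / √(a² + b² + c²)
  = |1·2 + (-1)·5 + 4·7 - (-1)| / √(1² + (-1)² + 4²)
  = |2 - 5 + 28 + 1| / √(1 + 1 + 16)
  = |26| / √18
  = 26 / 4.243
  ≈ 6.128

6.128


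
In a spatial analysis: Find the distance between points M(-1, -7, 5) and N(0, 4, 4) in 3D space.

d = √[(x₂-x₁)² + (y₂-y₁)² + (z₂-z₁)²]
  = √[1² + 11² + (-1)²]
  = √[1 + 121 + 1]
  = √123
  ≈ 11.09

11.09


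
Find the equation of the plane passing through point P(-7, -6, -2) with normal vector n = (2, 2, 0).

The plane through P with normal n = (a, b, c) satisfies n·(r - P) = 0,
i.e. ax + by + cz = a·x₀ + b·y₀ + c·z₀.
d = 2·(-7) + 2·(-6) + 0·(-2)
  = -14 - 12 + 0
  = -26
Equation: 2x + 2y = -26

2x + 2y = -26


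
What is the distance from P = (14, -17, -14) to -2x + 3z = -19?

distance = |a·x₀ + b·y₀ + c·z₀ - d| / √(a² + b² + c²)
  = |(-2)·14 + 0·(-17) + 3·(-14) - (-19)| / √((-2)² + 0² + 3²)
  = |-28 + 0 - 42 + 19| / √(4 + 0 + 9)
  = |-51| / √13
  = 51 / 3.606
  ≈ 14.14

14.14


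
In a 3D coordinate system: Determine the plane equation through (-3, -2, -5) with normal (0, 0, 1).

The plane through P with normal n = (a, b, c) satisfies n·(r - P) = 0,
i.e. ax + by + cz = a·x₀ + b·y₀ + c·z₀.
d = 0·(-3) + 0·(-2) + 1·(-5)
  = 0 + 0 - 5
  = -5
Equation: z = -5

z = -5


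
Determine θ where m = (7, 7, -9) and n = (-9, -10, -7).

m·n = 7·(-9) + 7·(-10) + (-9)·(-7) = -63 - 70 + 63 = -70
|m| = √(7² + 7² + (-9)²) = √179 ≈ 13.38
|n| = √((-9)² + (-10)² + (-7)²) = √230 ≈ 15.17
cos θ = (m·n)/(|m||n|) = -70/(13.38·15.17) ≈ -0.345
θ = arccos(-0.345) ≈ 110.2°

110.2°


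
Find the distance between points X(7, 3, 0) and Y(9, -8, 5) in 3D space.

d = √[(x₂-x₁)² + (y₂-y₁)² + (z₂-z₁)²]
  = √[2² + (-11)² + 5²]
  = √[4 + 121 + 25]
  = √150
  ≈ 12.25

12.25


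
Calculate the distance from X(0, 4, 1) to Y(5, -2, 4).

d = √[(x₂-x₁)² + (y₂-y₁)² + (z₂-z₁)²]
  = √[5² + (-6)² + 3²]
  = √[25 + 36 + 9]
  = √70
  ≈ 8.367

8.367


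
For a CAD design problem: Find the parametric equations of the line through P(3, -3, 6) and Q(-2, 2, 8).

Direction vector d = Q - P = (-2 - 3, 2 + 3, 8 - 6) = (-5, 5, 2)
Parametric form r = P + t·d:
x = 3 - 5t, y = -3 + 5t, z = 6 + 2t

x = 3 - 5t, y = -3 + 5t, z = 6 + 2t


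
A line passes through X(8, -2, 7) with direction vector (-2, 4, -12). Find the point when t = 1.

P(t) = X + t·d
  = (8 + (-2)·1, -2 + 4·1, 7 + (-12)·1)
  = (8 - 2, -2 + 4, 7 - 12)
  = (6, 2, -5)

(6, 2, -5)


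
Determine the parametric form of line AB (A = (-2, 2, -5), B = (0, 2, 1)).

Direction vector d = B - A = (0 + 2, 2 - 2, 1 + 5) = (2, 0, 6)
Parametric form r = A + t·d:
x = -2 + 2t, y = 2, z = -5 + 6t

x = -2 + 2t, y = 2, z = -5 + 6t


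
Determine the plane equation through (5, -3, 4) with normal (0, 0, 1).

The plane through P with normal n = (a, b, c) satisfies n·(r - P) = 0,
i.e. ax + by + cz = a·x₀ + b·y₀ + c·z₀.
d = 0·5 + 0·(-3) + 1·4
  = 0 + 0 + 4
  = 4
Equation: z = 4

z = 4


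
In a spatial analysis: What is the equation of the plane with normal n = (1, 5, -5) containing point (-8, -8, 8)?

The plane through P with normal n = (a, b, c) satisfies n·(r - P) = 0,
i.e. ax + by + cz = a·x₀ + b·y₀ + c·z₀.
d = 1·(-8) + 5·(-8) + (-5)·8
  = -8 - 40 - 40
  = -88
Equation: x + 5y - 5z = -88

x + 5y - 5z = -88


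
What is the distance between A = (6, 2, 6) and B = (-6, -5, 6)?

d = √[(x₂-x₁)² + (y₂-y₁)² + (z₂-z₁)²]
  = √[(-12)² + (-7)² + 0²]
  = √[144 + 49 + 0]
  = √193
  ≈ 13.89

13.89


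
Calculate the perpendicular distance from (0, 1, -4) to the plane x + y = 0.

distance = |a·x₀ + b·y₀ + c·z₀ - d| / √(a² + b² + c²)
  = |1·0 + 1·1 + 0·(-4) - 0| / √(1² + 1² + 0²)
  = |0 + 1 + 0 + 0| / √(1 + 1 + 0)
  = |1| / √2
  = 1 / 1.414
  ≈ 0.7071

0.7071


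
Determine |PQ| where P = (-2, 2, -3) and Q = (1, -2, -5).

d = √[(x₂-x₁)² + (y₂-y₁)² + (z₂-z₁)²]
  = √[3² + (-4)² + (-2)²]
  = √[9 + 16 + 4]
  = √29
  ≈ 5.385

5.385


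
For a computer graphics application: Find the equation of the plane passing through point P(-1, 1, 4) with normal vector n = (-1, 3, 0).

The plane through P with normal n = (a, b, c) satisfies n·(r - P) = 0,
i.e. ax + by + cz = a·x₀ + b·y₀ + c·z₀.
d = (-1)·(-1) + 3·1 + 0·4
  = 1 + 3 + 0
  = 4
Equation: -x + 3y = 4

-x + 3y = 4


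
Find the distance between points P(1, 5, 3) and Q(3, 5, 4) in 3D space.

d = √[(x₂-x₁)² + (y₂-y₁)² + (z₂-z₁)²]
  = √[2² + 0² + 1²]
  = √[4 + 0 + 1]
  = √5
  ≈ 2.236

2.236


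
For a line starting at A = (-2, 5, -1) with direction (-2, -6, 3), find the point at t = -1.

P(t) = A + t·d
  = (-2 + (-2)·(-1), 5 + (-6)·(-1), -1 + 3·(-1))
  = (-2 + 2, 5 + 6, -1 - 3)
  = (0, 11, -4)

(0, 11, -4)


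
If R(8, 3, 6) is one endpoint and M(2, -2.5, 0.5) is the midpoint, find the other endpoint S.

S = 2M - R
  = (2·2 - 8, 2·(-2.5) - 3, 2·0.5 - 6)
  = (4 - 8, -5 - 3, 1 - 6)
  = (-4, -8, -5)

(-4, -8, -5)


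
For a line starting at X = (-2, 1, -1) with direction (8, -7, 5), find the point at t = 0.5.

P(t) = X + t·d
  = (-2 + 8·0.5, 1 + (-7)·0.5, -1 + 5·0.5)
  = (-2 + 4, 1 - 3.5, -1 + 2.5)
  = (2, -2.5, 1.5)

(2, -2.5, 1.5)


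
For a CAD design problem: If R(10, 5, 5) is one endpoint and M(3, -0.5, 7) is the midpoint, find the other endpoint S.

S = 2M - R
  = (2·3 - 10, 2·(-0.5) - 5, 2·7 - 5)
  = (6 - 10, -1 - 5, 14 - 5)
  = (-4, -6, 9)

(-4, -6, 9)


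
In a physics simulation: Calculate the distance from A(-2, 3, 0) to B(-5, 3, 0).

d = √[(x₂-x₁)² + (y₂-y₁)² + (z₂-z₁)²]
  = √[(-3)² + 0² + 0²]
  = √[9 + 0 + 0]
  = √9
  ≈ 3

3


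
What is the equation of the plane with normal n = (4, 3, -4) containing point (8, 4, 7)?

The plane through P with normal n = (a, b, c) satisfies n·(r - P) = 0,
i.e. ax + by + cz = a·x₀ + b·y₀ + c·z₀.
d = 4·8 + 3·4 + (-4)·7
  = 32 + 12 - 28
  = 16
Equation: 4x + 3y - 4z = 16

4x + 3y - 4z = 16


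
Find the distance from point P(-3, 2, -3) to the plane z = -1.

distance = |a·x₀ + b·y₀ + c·z₀ - d| / √(a² + b² + c²)
  = |0·(-3) + 0·2 + 1·(-3) - (-1)| / √(0² + 0² + 1²)
  = |0 + 0 - 3 + 1| / √(0 + 0 + 1)
  = |-2| / √1
  = 2 / 1
  ≈ 2

2


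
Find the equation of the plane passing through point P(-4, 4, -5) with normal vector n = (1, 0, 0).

The plane through P with normal n = (a, b, c) satisfies n·(r - P) = 0,
i.e. ax + by + cz = a·x₀ + b·y₀ + c·z₀.
d = 1·(-4) + 0·4 + 0·(-5)
  = -4 + 0 + 0
  = -4
Equation: x = -4

x = -4


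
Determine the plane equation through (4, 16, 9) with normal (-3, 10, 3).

The plane through P with normal n = (a, b, c) satisfies n·(r - P) = 0,
i.e. ax + by + cz = a·x₀ + b·y₀ + c·z₀.
d = (-3)·4 + 10·16 + 3·9
  = -12 + 160 + 27
  = 175
Equation: -3x + 10y + 3z = 175

-3x + 10y + 3z = 175


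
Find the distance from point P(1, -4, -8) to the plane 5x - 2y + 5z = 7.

distance = |a·x₀ + b·y₀ + c·z₀ - d| / √(a² + b² + c²)
  = |5·1 + (-2)·(-4) + 5·(-8) - 7| / √(5² + (-2)² + 5²)
  = |5 + 8 - 40 - 7| / √(25 + 4 + 25)
  = |-34| / √54
  = 34 / 7.348
  ≈ 4.627

4.627


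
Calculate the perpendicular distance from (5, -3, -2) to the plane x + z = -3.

distance = |a·x₀ + b·y₀ + c·z₀ - d| / √(a² + b² + c²)
  = |1·5 + 0·(-3) + 1·(-2) - (-3)| / √(1² + 0² + 1²)
  = |5 + 0 - 2 + 3| / √(1 + 0 + 1)
  = |6| / √2
  = 6 / 1.414
  ≈ 4.243

4.243


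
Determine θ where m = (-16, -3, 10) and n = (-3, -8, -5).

m·n = (-16)·(-3) + (-3)·(-8) + 10·(-5) = 48 + 24 - 50 = 22
|m| = √((-16)² + (-3)² + 10²) = √365 ≈ 19.1
|n| = √((-3)² + (-8)² + (-5)²) = √98 ≈ 9.899
cos θ = (m·n)/(|m||n|) = 22/(19.1·9.899) ≈ 0.1163
θ = arccos(0.1163) ≈ 83.32°

83.32°


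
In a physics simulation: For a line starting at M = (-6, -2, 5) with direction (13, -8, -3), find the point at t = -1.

P(t) = M + t·d
  = (-6 + 13·(-1), -2 + (-8)·(-1), 5 + (-3)·(-1))
  = (-6 - 13, -2 + 8, 5 + 3)
  = (-19, 6, 8)

(-19, 6, 8)


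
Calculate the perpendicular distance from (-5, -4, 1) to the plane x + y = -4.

distance = |a·x₀ + b·y₀ + c·z₀ - d| / √(a² + b² + c²)
  = |1·(-5) + 1·(-4) + 0·1 - (-4)| / √(1² + 1² + 0²)
  = |-5 - 4 + 0 + 4| / √(1 + 1 + 0)
  = |-5| / √2
  = 5 / 1.414
  ≈ 3.536

3.536


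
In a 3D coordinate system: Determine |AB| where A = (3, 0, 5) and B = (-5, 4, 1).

d = √[(x₂-x₁)² + (y₂-y₁)² + (z₂-z₁)²]
  = √[(-8)² + 4² + (-4)²]
  = √[64 + 16 + 16]
  = √96
  ≈ 9.798

9.798


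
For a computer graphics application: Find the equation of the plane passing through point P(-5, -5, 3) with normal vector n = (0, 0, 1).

The plane through P with normal n = (a, b, c) satisfies n·(r - P) = 0,
i.e. ax + by + cz = a·x₀ + b·y₀ + c·z₀.
d = 0·(-5) + 0·(-5) + 1·3
  = 0 + 0 + 3
  = 3
Equation: z = 3

z = 3
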